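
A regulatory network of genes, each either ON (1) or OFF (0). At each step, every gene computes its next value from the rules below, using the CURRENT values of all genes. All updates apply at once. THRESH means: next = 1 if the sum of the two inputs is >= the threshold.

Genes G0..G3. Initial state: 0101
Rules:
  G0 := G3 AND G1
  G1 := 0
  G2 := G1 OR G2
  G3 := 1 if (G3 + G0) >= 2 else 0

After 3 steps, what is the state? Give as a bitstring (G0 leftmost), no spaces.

Step 1: G0=G3&G1=1&1=1 G1=0(const) G2=G1|G2=1|0=1 G3=(1+0>=2)=0 -> 1010
Step 2: G0=G3&G1=0&0=0 G1=0(const) G2=G1|G2=0|1=1 G3=(0+1>=2)=0 -> 0010
Step 3: G0=G3&G1=0&0=0 G1=0(const) G2=G1|G2=0|1=1 G3=(0+0>=2)=0 -> 0010

0010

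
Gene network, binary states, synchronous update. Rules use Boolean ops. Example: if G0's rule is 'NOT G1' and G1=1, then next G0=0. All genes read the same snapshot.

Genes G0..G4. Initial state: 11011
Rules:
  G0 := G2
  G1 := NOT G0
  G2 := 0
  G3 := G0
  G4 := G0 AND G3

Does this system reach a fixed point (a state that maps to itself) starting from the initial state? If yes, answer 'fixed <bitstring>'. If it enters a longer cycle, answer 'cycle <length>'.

Step 0: 11011
Step 1: G0=G2=0 G1=NOT G0=NOT 1=0 G2=0(const) G3=G0=1 G4=G0&G3=1&1=1 -> 00011
Step 2: G0=G2=0 G1=NOT G0=NOT 0=1 G2=0(const) G3=G0=0 G4=G0&G3=0&1=0 -> 01000
Step 3: G0=G2=0 G1=NOT G0=NOT 0=1 G2=0(const) G3=G0=0 G4=G0&G3=0&0=0 -> 01000
Fixed point reached at step 2: 01000

Answer: fixed 01000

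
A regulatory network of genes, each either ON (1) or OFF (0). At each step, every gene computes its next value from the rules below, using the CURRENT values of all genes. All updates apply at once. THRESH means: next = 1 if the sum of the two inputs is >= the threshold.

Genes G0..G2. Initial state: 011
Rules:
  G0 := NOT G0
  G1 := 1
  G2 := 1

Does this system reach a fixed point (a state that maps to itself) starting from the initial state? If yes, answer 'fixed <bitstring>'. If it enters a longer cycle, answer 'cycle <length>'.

Answer: cycle 2

Derivation:
Step 0: 011
Step 1: G0=NOT G0=NOT 0=1 G1=1(const) G2=1(const) -> 111
Step 2: G0=NOT G0=NOT 1=0 G1=1(const) G2=1(const) -> 011
Cycle of length 2 starting at step 0 -> no fixed point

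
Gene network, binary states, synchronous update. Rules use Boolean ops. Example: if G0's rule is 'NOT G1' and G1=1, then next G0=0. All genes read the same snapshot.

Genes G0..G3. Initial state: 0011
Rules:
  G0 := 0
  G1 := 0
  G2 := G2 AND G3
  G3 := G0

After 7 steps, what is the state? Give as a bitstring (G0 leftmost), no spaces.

Step 1: G0=0(const) G1=0(const) G2=G2&G3=1&1=1 G3=G0=0 -> 0010
Step 2: G0=0(const) G1=0(const) G2=G2&G3=1&0=0 G3=G0=0 -> 0000
Step 3: G0=0(const) G1=0(const) G2=G2&G3=0&0=0 G3=G0=0 -> 0000
Step 4: G0=0(const) G1=0(const) G2=G2&G3=0&0=0 G3=G0=0 -> 0000
Step 5: G0=0(const) G1=0(const) G2=G2&G3=0&0=0 G3=G0=0 -> 0000
Step 6: G0=0(const) G1=0(const) G2=G2&G3=0&0=0 G3=G0=0 -> 0000
Step 7: G0=0(const) G1=0(const) G2=G2&G3=0&0=0 G3=G0=0 -> 0000

0000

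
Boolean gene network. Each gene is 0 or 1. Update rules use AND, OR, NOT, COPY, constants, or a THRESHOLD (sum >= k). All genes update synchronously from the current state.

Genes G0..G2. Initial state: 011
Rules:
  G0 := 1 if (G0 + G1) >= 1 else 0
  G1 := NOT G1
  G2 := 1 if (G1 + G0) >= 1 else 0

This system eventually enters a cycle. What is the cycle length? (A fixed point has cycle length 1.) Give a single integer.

Step 0: 011
Step 1: G0=(0+1>=1)=1 G1=NOT G1=NOT 1=0 G2=(1+0>=1)=1 -> 101
Step 2: G0=(1+0>=1)=1 G1=NOT G1=NOT 0=1 G2=(0+1>=1)=1 -> 111
Step 3: G0=(1+1>=1)=1 G1=NOT G1=NOT 1=0 G2=(1+1>=1)=1 -> 101
State from step 3 equals state from step 1 -> cycle length 2

Answer: 2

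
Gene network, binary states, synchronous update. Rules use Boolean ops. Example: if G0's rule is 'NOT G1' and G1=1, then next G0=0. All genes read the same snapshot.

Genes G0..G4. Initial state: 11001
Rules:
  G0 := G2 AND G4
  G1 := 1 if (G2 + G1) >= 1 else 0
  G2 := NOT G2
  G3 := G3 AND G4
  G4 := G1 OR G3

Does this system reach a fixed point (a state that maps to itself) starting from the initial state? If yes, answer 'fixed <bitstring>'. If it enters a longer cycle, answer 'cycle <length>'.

Step 0: 11001
Step 1: G0=G2&G4=0&1=0 G1=(0+1>=1)=1 G2=NOT G2=NOT 0=1 G3=G3&G4=0&1=0 G4=G1|G3=1|0=1 -> 01101
Step 2: G0=G2&G4=1&1=1 G1=(1+1>=1)=1 G2=NOT G2=NOT 1=0 G3=G3&G4=0&1=0 G4=G1|G3=1|0=1 -> 11001
Cycle of length 2 starting at step 0 -> no fixed point

Answer: cycle 2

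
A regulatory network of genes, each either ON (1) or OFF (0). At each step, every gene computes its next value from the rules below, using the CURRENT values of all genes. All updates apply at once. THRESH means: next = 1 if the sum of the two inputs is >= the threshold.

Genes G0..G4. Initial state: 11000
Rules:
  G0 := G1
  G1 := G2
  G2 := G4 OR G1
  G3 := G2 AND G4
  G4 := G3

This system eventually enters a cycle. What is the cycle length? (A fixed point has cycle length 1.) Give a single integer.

Answer: 2

Derivation:
Step 0: 11000
Step 1: G0=G1=1 G1=G2=0 G2=G4|G1=0|1=1 G3=G2&G4=0&0=0 G4=G3=0 -> 10100
Step 2: G0=G1=0 G1=G2=1 G2=G4|G1=0|0=0 G3=G2&G4=1&0=0 G4=G3=0 -> 01000
Step 3: G0=G1=1 G1=G2=0 G2=G4|G1=0|1=1 G3=G2&G4=0&0=0 G4=G3=0 -> 10100
State from step 3 equals state from step 1 -> cycle length 2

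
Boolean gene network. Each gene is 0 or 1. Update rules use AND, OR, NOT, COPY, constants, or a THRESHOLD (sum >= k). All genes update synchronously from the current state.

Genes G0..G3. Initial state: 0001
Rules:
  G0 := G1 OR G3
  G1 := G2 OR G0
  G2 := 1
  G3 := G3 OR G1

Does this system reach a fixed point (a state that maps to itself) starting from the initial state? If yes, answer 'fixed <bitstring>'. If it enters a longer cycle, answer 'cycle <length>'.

Step 0: 0001
Step 1: G0=G1|G3=0|1=1 G1=G2|G0=0|0=0 G2=1(const) G3=G3|G1=1|0=1 -> 1011
Step 2: G0=G1|G3=0|1=1 G1=G2|G0=1|1=1 G2=1(const) G3=G3|G1=1|0=1 -> 1111
Step 3: G0=G1|G3=1|1=1 G1=G2|G0=1|1=1 G2=1(const) G3=G3|G1=1|1=1 -> 1111
Fixed point reached at step 2: 1111

Answer: fixed 1111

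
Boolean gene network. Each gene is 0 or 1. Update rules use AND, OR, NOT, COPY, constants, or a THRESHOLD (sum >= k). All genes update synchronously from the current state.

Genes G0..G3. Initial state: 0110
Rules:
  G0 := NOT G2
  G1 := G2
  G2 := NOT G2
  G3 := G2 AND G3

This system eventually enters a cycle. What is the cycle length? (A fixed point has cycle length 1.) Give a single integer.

Answer: 2

Derivation:
Step 0: 0110
Step 1: G0=NOT G2=NOT 1=0 G1=G2=1 G2=NOT G2=NOT 1=0 G3=G2&G3=1&0=0 -> 0100
Step 2: G0=NOT G2=NOT 0=1 G1=G2=0 G2=NOT G2=NOT 0=1 G3=G2&G3=0&0=0 -> 1010
Step 3: G0=NOT G2=NOT 1=0 G1=G2=1 G2=NOT G2=NOT 1=0 G3=G2&G3=1&0=0 -> 0100
State from step 3 equals state from step 1 -> cycle length 2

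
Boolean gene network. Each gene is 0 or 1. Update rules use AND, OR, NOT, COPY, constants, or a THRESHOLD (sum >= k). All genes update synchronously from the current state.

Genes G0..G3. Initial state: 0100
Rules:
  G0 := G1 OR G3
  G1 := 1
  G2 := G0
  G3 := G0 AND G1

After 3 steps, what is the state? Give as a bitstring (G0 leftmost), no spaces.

Step 1: G0=G1|G3=1|0=1 G1=1(const) G2=G0=0 G3=G0&G1=0&1=0 -> 1100
Step 2: G0=G1|G3=1|0=1 G1=1(const) G2=G0=1 G3=G0&G1=1&1=1 -> 1111
Step 3: G0=G1|G3=1|1=1 G1=1(const) G2=G0=1 G3=G0&G1=1&1=1 -> 1111

1111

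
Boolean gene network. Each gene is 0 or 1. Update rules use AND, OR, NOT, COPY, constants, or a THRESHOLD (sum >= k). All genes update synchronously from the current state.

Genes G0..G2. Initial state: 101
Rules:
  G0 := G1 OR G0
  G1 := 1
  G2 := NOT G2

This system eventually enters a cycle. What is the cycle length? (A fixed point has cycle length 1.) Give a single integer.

Answer: 2

Derivation:
Step 0: 101
Step 1: G0=G1|G0=0|1=1 G1=1(const) G2=NOT G2=NOT 1=0 -> 110
Step 2: G0=G1|G0=1|1=1 G1=1(const) G2=NOT G2=NOT 0=1 -> 111
Step 3: G0=G1|G0=1|1=1 G1=1(const) G2=NOT G2=NOT 1=0 -> 110
State from step 3 equals state from step 1 -> cycle length 2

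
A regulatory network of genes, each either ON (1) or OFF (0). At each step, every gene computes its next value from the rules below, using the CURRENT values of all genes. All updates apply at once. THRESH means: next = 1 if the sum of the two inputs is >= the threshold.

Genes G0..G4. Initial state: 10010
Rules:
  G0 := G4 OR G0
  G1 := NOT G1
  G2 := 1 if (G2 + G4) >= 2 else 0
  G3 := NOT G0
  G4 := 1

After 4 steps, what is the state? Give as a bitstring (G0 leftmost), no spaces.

Step 1: G0=G4|G0=0|1=1 G1=NOT G1=NOT 0=1 G2=(0+0>=2)=0 G3=NOT G0=NOT 1=0 G4=1(const) -> 11001
Step 2: G0=G4|G0=1|1=1 G1=NOT G1=NOT 1=0 G2=(0+1>=2)=0 G3=NOT G0=NOT 1=0 G4=1(const) -> 10001
Step 3: G0=G4|G0=1|1=1 G1=NOT G1=NOT 0=1 G2=(0+1>=2)=0 G3=NOT G0=NOT 1=0 G4=1(const) -> 11001
Step 4: G0=G4|G0=1|1=1 G1=NOT G1=NOT 1=0 G2=(0+1>=2)=0 G3=NOT G0=NOT 1=0 G4=1(const) -> 10001

10001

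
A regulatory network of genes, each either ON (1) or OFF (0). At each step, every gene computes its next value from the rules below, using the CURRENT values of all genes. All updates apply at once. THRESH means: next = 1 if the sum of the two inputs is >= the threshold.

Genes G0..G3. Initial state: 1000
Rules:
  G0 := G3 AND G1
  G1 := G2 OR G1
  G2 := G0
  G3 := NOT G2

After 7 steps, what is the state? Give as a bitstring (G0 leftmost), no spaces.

Step 1: G0=G3&G1=0&0=0 G1=G2|G1=0|0=0 G2=G0=1 G3=NOT G2=NOT 0=1 -> 0011
Step 2: G0=G3&G1=1&0=0 G1=G2|G1=1|0=1 G2=G0=0 G3=NOT G2=NOT 1=0 -> 0100
Step 3: G0=G3&G1=0&1=0 G1=G2|G1=0|1=1 G2=G0=0 G3=NOT G2=NOT 0=1 -> 0101
Step 4: G0=G3&G1=1&1=1 G1=G2|G1=0|1=1 G2=G0=0 G3=NOT G2=NOT 0=1 -> 1101
Step 5: G0=G3&G1=1&1=1 G1=G2|G1=0|1=1 G2=G0=1 G3=NOT G2=NOT 0=1 -> 1111
Step 6: G0=G3&G1=1&1=1 G1=G2|G1=1|1=1 G2=G0=1 G3=NOT G2=NOT 1=0 -> 1110
Step 7: G0=G3&G1=0&1=0 G1=G2|G1=1|1=1 G2=G0=1 G3=NOT G2=NOT 1=0 -> 0110

0110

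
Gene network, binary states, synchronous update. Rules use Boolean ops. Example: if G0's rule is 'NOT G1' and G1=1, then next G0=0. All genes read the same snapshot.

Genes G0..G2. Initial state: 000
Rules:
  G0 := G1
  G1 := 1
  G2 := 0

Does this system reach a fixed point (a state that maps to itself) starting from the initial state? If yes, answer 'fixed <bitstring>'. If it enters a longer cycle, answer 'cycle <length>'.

Answer: fixed 110

Derivation:
Step 0: 000
Step 1: G0=G1=0 G1=1(const) G2=0(const) -> 010
Step 2: G0=G1=1 G1=1(const) G2=0(const) -> 110
Step 3: G0=G1=1 G1=1(const) G2=0(const) -> 110
Fixed point reached at step 2: 110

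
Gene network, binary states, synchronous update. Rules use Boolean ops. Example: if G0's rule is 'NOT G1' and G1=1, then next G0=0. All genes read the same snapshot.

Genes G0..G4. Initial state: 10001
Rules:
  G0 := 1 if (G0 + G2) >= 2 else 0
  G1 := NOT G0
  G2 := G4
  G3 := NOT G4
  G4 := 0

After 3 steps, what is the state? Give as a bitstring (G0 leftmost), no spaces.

Step 1: G0=(1+0>=2)=0 G1=NOT G0=NOT 1=0 G2=G4=1 G3=NOT G4=NOT 1=0 G4=0(const) -> 00100
Step 2: G0=(0+1>=2)=0 G1=NOT G0=NOT 0=1 G2=G4=0 G3=NOT G4=NOT 0=1 G4=0(const) -> 01010
Step 3: G0=(0+0>=2)=0 G1=NOT G0=NOT 0=1 G2=G4=0 G3=NOT G4=NOT 0=1 G4=0(const) -> 01010

01010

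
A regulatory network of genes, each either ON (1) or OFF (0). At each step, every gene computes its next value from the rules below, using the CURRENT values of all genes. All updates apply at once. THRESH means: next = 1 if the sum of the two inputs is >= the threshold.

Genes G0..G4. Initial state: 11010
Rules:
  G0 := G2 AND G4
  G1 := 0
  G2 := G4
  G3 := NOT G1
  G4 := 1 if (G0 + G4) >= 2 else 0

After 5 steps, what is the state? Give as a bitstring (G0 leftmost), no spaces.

Step 1: G0=G2&G4=0&0=0 G1=0(const) G2=G4=0 G3=NOT G1=NOT 1=0 G4=(1+0>=2)=0 -> 00000
Step 2: G0=G2&G4=0&0=0 G1=0(const) G2=G4=0 G3=NOT G1=NOT 0=1 G4=(0+0>=2)=0 -> 00010
Step 3: G0=G2&G4=0&0=0 G1=0(const) G2=G4=0 G3=NOT G1=NOT 0=1 G4=(0+0>=2)=0 -> 00010
Step 4: G0=G2&G4=0&0=0 G1=0(const) G2=G4=0 G3=NOT G1=NOT 0=1 G4=(0+0>=2)=0 -> 00010
Step 5: G0=G2&G4=0&0=0 G1=0(const) G2=G4=0 G3=NOT G1=NOT 0=1 G4=(0+0>=2)=0 -> 00010

00010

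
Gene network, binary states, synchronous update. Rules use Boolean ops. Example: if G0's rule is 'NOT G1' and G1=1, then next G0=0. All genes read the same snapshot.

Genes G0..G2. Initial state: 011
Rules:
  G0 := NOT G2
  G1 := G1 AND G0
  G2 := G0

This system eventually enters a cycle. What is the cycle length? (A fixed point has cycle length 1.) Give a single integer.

Step 0: 011
Step 1: G0=NOT G2=NOT 1=0 G1=G1&G0=1&0=0 G2=G0=0 -> 000
Step 2: G0=NOT G2=NOT 0=1 G1=G1&G0=0&0=0 G2=G0=0 -> 100
Step 3: G0=NOT G2=NOT 0=1 G1=G1&G0=0&1=0 G2=G0=1 -> 101
Step 4: G0=NOT G2=NOT 1=0 G1=G1&G0=0&1=0 G2=G0=1 -> 001
Step 5: G0=NOT G2=NOT 1=0 G1=G1&G0=0&0=0 G2=G0=0 -> 000
State from step 5 equals state from step 1 -> cycle length 4

Answer: 4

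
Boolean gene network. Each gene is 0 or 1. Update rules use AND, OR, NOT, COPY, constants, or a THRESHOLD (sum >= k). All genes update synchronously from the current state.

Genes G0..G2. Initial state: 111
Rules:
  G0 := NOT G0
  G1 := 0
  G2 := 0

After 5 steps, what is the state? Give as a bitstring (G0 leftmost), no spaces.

Step 1: G0=NOT G0=NOT 1=0 G1=0(const) G2=0(const) -> 000
Step 2: G0=NOT G0=NOT 0=1 G1=0(const) G2=0(const) -> 100
Step 3: G0=NOT G0=NOT 1=0 G1=0(const) G2=0(const) -> 000
Step 4: G0=NOT G0=NOT 0=1 G1=0(const) G2=0(const) -> 100
Step 5: G0=NOT G0=NOT 1=0 G1=0(const) G2=0(const) -> 000

000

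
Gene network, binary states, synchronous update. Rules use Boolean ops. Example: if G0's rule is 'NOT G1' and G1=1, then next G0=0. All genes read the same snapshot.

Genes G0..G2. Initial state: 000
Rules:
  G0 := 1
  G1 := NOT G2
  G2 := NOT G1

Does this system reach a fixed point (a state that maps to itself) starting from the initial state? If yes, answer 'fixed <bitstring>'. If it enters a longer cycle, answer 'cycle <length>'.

Step 0: 000
Step 1: G0=1(const) G1=NOT G2=NOT 0=1 G2=NOT G1=NOT 0=1 -> 111
Step 2: G0=1(const) G1=NOT G2=NOT 1=0 G2=NOT G1=NOT 1=0 -> 100
Step 3: G0=1(const) G1=NOT G2=NOT 0=1 G2=NOT G1=NOT 0=1 -> 111
Cycle of length 2 starting at step 1 -> no fixed point

Answer: cycle 2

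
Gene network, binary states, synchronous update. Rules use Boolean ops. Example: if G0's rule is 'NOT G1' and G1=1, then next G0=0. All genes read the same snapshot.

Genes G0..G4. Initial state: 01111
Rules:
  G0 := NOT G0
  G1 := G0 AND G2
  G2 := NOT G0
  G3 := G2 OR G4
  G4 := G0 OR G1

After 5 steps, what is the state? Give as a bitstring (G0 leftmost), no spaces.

Step 1: G0=NOT G0=NOT 0=1 G1=G0&G2=0&1=0 G2=NOT G0=NOT 0=1 G3=G2|G4=1|1=1 G4=G0|G1=0|1=1 -> 10111
Step 2: G0=NOT G0=NOT 1=0 G1=G0&G2=1&1=1 G2=NOT G0=NOT 1=0 G3=G2|G4=1|1=1 G4=G0|G1=1|0=1 -> 01011
Step 3: G0=NOT G0=NOT 0=1 G1=G0&G2=0&0=0 G2=NOT G0=NOT 0=1 G3=G2|G4=0|1=1 G4=G0|G1=0|1=1 -> 10111
Step 4: G0=NOT G0=NOT 1=0 G1=G0&G2=1&1=1 G2=NOT G0=NOT 1=0 G3=G2|G4=1|1=1 G4=G0|G1=1|0=1 -> 01011
Step 5: G0=NOT G0=NOT 0=1 G1=G0&G2=0&0=0 G2=NOT G0=NOT 0=1 G3=G2|G4=0|1=1 G4=G0|G1=0|1=1 -> 10111

10111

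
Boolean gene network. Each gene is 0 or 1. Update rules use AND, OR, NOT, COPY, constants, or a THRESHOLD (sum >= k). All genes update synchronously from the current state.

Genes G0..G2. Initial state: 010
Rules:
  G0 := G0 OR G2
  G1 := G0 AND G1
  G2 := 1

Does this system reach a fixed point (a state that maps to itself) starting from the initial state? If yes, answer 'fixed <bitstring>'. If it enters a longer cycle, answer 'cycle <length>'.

Answer: fixed 101

Derivation:
Step 0: 010
Step 1: G0=G0|G2=0|0=0 G1=G0&G1=0&1=0 G2=1(const) -> 001
Step 2: G0=G0|G2=0|1=1 G1=G0&G1=0&0=0 G2=1(const) -> 101
Step 3: G0=G0|G2=1|1=1 G1=G0&G1=1&0=0 G2=1(const) -> 101
Fixed point reached at step 2: 101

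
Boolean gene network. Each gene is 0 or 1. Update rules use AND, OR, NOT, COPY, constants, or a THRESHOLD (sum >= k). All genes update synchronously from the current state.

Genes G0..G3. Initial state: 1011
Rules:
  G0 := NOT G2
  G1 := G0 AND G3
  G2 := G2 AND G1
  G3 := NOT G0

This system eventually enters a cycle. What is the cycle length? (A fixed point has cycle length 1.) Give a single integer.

Answer: 1

Derivation:
Step 0: 1011
Step 1: G0=NOT G2=NOT 1=0 G1=G0&G3=1&1=1 G2=G2&G1=1&0=0 G3=NOT G0=NOT 1=0 -> 0100
Step 2: G0=NOT G2=NOT 0=1 G1=G0&G3=0&0=0 G2=G2&G1=0&1=0 G3=NOT G0=NOT 0=1 -> 1001
Step 3: G0=NOT G2=NOT 0=1 G1=G0&G3=1&1=1 G2=G2&G1=0&0=0 G3=NOT G0=NOT 1=0 -> 1100
Step 4: G0=NOT G2=NOT 0=1 G1=G0&G3=1&0=0 G2=G2&G1=0&1=0 G3=NOT G0=NOT 1=0 -> 1000
Step 5: G0=NOT G2=NOT 0=1 G1=G0&G3=1&0=0 G2=G2&G1=0&0=0 G3=NOT G0=NOT 1=0 -> 1000
State from step 5 equals state from step 4 -> cycle length 1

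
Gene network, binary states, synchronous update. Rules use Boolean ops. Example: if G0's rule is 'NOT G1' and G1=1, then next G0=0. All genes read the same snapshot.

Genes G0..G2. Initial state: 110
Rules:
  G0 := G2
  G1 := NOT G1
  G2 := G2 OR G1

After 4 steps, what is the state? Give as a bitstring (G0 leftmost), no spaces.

Step 1: G0=G2=0 G1=NOT G1=NOT 1=0 G2=G2|G1=0|1=1 -> 001
Step 2: G0=G2=1 G1=NOT G1=NOT 0=1 G2=G2|G1=1|0=1 -> 111
Step 3: G0=G2=1 G1=NOT G1=NOT 1=0 G2=G2|G1=1|1=1 -> 101
Step 4: G0=G2=1 G1=NOT G1=NOT 0=1 G2=G2|G1=1|0=1 -> 111

111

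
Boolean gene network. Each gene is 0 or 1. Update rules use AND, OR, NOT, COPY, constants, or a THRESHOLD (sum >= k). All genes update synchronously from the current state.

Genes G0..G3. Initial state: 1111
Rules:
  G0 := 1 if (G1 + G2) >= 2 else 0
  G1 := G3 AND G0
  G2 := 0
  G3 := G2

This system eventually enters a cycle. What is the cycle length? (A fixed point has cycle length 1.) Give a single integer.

Step 0: 1111
Step 1: G0=(1+1>=2)=1 G1=G3&G0=1&1=1 G2=0(const) G3=G2=1 -> 1101
Step 2: G0=(1+0>=2)=0 G1=G3&G0=1&1=1 G2=0(const) G3=G2=0 -> 0100
Step 3: G0=(1+0>=2)=0 G1=G3&G0=0&0=0 G2=0(const) G3=G2=0 -> 0000
Step 4: G0=(0+0>=2)=0 G1=G3&G0=0&0=0 G2=0(const) G3=G2=0 -> 0000
State from step 4 equals state from step 3 -> cycle length 1

Answer: 1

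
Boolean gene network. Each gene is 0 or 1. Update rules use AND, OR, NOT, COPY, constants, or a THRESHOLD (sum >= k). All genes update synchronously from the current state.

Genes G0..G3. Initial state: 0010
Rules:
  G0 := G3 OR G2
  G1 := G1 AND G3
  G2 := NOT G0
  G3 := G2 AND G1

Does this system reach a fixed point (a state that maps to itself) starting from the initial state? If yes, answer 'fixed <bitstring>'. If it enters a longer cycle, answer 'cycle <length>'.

Step 0: 0010
Step 1: G0=G3|G2=0|1=1 G1=G1&G3=0&0=0 G2=NOT G0=NOT 0=1 G3=G2&G1=1&0=0 -> 1010
Step 2: G0=G3|G2=0|1=1 G1=G1&G3=0&0=0 G2=NOT G0=NOT 1=0 G3=G2&G1=1&0=0 -> 1000
Step 3: G0=G3|G2=0|0=0 G1=G1&G3=0&0=0 G2=NOT G0=NOT 1=0 G3=G2&G1=0&0=0 -> 0000
Step 4: G0=G3|G2=0|0=0 G1=G1&G3=0&0=0 G2=NOT G0=NOT 0=1 G3=G2&G1=0&0=0 -> 0010
Cycle of length 4 starting at step 0 -> no fixed point

Answer: cycle 4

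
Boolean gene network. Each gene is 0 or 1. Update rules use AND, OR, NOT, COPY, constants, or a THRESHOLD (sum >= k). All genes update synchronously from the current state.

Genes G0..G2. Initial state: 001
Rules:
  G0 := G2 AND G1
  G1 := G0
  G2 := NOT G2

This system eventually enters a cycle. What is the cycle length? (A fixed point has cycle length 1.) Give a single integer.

Step 0: 001
Step 1: G0=G2&G1=1&0=0 G1=G0=0 G2=NOT G2=NOT 1=0 -> 000
Step 2: G0=G2&G1=0&0=0 G1=G0=0 G2=NOT G2=NOT 0=1 -> 001
State from step 2 equals state from step 0 -> cycle length 2

Answer: 2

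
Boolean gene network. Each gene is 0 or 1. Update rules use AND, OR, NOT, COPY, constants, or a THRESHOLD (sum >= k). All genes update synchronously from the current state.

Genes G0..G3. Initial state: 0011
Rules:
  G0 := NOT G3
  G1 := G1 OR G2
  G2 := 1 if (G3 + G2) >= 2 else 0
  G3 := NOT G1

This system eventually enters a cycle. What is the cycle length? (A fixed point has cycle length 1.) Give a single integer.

Answer: 1

Derivation:
Step 0: 0011
Step 1: G0=NOT G3=NOT 1=0 G1=G1|G2=0|1=1 G2=(1+1>=2)=1 G3=NOT G1=NOT 0=1 -> 0111
Step 2: G0=NOT G3=NOT 1=0 G1=G1|G2=1|1=1 G2=(1+1>=2)=1 G3=NOT G1=NOT 1=0 -> 0110
Step 3: G0=NOT G3=NOT 0=1 G1=G1|G2=1|1=1 G2=(0+1>=2)=0 G3=NOT G1=NOT 1=0 -> 1100
Step 4: G0=NOT G3=NOT 0=1 G1=G1|G2=1|0=1 G2=(0+0>=2)=0 G3=NOT G1=NOT 1=0 -> 1100
State from step 4 equals state from step 3 -> cycle length 1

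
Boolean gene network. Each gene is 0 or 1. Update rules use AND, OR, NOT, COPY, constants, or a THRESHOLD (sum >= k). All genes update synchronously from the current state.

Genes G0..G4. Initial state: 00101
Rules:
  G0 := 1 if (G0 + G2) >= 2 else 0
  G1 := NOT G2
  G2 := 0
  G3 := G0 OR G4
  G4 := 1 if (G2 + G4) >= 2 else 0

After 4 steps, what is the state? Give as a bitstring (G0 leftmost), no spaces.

Step 1: G0=(0+1>=2)=0 G1=NOT G2=NOT 1=0 G2=0(const) G3=G0|G4=0|1=1 G4=(1+1>=2)=1 -> 00011
Step 2: G0=(0+0>=2)=0 G1=NOT G2=NOT 0=1 G2=0(const) G3=G0|G4=0|1=1 G4=(0+1>=2)=0 -> 01010
Step 3: G0=(0+0>=2)=0 G1=NOT G2=NOT 0=1 G2=0(const) G3=G0|G4=0|0=0 G4=(0+0>=2)=0 -> 01000
Step 4: G0=(0+0>=2)=0 G1=NOT G2=NOT 0=1 G2=0(const) G3=G0|G4=0|0=0 G4=(0+0>=2)=0 -> 01000

01000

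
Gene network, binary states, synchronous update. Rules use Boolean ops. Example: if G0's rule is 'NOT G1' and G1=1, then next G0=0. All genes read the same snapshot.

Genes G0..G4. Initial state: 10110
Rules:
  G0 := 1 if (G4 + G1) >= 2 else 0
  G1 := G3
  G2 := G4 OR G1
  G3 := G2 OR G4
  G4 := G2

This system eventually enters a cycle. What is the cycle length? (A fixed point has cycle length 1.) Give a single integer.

Step 0: 10110
Step 1: G0=(0+0>=2)=0 G1=G3=1 G2=G4|G1=0|0=0 G3=G2|G4=1|0=1 G4=G2=1 -> 01011
Step 2: G0=(1+1>=2)=1 G1=G3=1 G2=G4|G1=1|1=1 G3=G2|G4=0|1=1 G4=G2=0 -> 11110
Step 3: G0=(0+1>=2)=0 G1=G3=1 G2=G4|G1=0|1=1 G3=G2|G4=1|0=1 G4=G2=1 -> 01111
Step 4: G0=(1+1>=2)=1 G1=G3=1 G2=G4|G1=1|1=1 G3=G2|G4=1|1=1 G4=G2=1 -> 11111
Step 5: G0=(1+1>=2)=1 G1=G3=1 G2=G4|G1=1|1=1 G3=G2|G4=1|1=1 G4=G2=1 -> 11111
State from step 5 equals state from step 4 -> cycle length 1

Answer: 1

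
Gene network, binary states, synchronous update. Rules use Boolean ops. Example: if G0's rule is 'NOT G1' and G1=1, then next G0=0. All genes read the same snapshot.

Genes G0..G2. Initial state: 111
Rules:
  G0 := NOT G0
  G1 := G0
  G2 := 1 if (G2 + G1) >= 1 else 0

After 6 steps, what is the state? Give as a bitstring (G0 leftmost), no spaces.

Step 1: G0=NOT G0=NOT 1=0 G1=G0=1 G2=(1+1>=1)=1 -> 011
Step 2: G0=NOT G0=NOT 0=1 G1=G0=0 G2=(1+1>=1)=1 -> 101
Step 3: G0=NOT G0=NOT 1=0 G1=G0=1 G2=(1+0>=1)=1 -> 011
Step 4: G0=NOT G0=NOT 0=1 G1=G0=0 G2=(1+1>=1)=1 -> 101
Step 5: G0=NOT G0=NOT 1=0 G1=G0=1 G2=(1+0>=1)=1 -> 011
Step 6: G0=NOT G0=NOT 0=1 G1=G0=0 G2=(1+1>=1)=1 -> 101

101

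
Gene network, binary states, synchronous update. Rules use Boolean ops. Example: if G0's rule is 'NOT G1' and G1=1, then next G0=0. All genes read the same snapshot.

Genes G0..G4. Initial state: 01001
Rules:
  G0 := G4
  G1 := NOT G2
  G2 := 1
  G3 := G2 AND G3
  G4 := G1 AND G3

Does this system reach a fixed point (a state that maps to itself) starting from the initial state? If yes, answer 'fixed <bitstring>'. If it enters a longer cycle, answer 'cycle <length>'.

Answer: fixed 00100

Derivation:
Step 0: 01001
Step 1: G0=G4=1 G1=NOT G2=NOT 0=1 G2=1(const) G3=G2&G3=0&0=0 G4=G1&G3=1&0=0 -> 11100
Step 2: G0=G4=0 G1=NOT G2=NOT 1=0 G2=1(const) G3=G2&G3=1&0=0 G4=G1&G3=1&0=0 -> 00100
Step 3: G0=G4=0 G1=NOT G2=NOT 1=0 G2=1(const) G3=G2&G3=1&0=0 G4=G1&G3=0&0=0 -> 00100
Fixed point reached at step 2: 00100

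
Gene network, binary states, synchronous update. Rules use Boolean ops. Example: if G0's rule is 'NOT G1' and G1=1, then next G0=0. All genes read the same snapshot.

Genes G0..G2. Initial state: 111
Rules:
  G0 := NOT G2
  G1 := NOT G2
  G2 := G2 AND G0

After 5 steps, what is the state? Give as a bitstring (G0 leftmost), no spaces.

Step 1: G0=NOT G2=NOT 1=0 G1=NOT G2=NOT 1=0 G2=G2&G0=1&1=1 -> 001
Step 2: G0=NOT G2=NOT 1=0 G1=NOT G2=NOT 1=0 G2=G2&G0=1&0=0 -> 000
Step 3: G0=NOT G2=NOT 0=1 G1=NOT G2=NOT 0=1 G2=G2&G0=0&0=0 -> 110
Step 4: G0=NOT G2=NOT 0=1 G1=NOT G2=NOT 0=1 G2=G2&G0=0&1=0 -> 110
Step 5: G0=NOT G2=NOT 0=1 G1=NOT G2=NOT 0=1 G2=G2&G0=0&1=0 -> 110

110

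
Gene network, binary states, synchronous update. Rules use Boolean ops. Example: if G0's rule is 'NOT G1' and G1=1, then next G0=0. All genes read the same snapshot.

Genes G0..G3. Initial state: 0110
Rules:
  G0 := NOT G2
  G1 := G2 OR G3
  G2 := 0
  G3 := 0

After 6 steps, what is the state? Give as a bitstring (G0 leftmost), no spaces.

Step 1: G0=NOT G2=NOT 1=0 G1=G2|G3=1|0=1 G2=0(const) G3=0(const) -> 0100
Step 2: G0=NOT G2=NOT 0=1 G1=G2|G3=0|0=0 G2=0(const) G3=0(const) -> 1000
Step 3: G0=NOT G2=NOT 0=1 G1=G2|G3=0|0=0 G2=0(const) G3=0(const) -> 1000
Step 4: G0=NOT G2=NOT 0=1 G1=G2|G3=0|0=0 G2=0(const) G3=0(const) -> 1000
Step 5: G0=NOT G2=NOT 0=1 G1=G2|G3=0|0=0 G2=0(const) G3=0(const) -> 1000
Step 6: G0=NOT G2=NOT 0=1 G1=G2|G3=0|0=0 G2=0(const) G3=0(const) -> 1000

1000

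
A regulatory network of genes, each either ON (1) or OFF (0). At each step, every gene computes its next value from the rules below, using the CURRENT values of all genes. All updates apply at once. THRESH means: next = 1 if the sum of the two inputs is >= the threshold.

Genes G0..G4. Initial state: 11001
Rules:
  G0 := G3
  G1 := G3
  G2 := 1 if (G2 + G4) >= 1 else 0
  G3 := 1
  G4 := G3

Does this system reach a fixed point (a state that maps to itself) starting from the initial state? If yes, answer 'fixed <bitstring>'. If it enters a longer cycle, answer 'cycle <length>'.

Step 0: 11001
Step 1: G0=G3=0 G1=G3=0 G2=(0+1>=1)=1 G3=1(const) G4=G3=0 -> 00110
Step 2: G0=G3=1 G1=G3=1 G2=(1+0>=1)=1 G3=1(const) G4=G3=1 -> 11111
Step 3: G0=G3=1 G1=G3=1 G2=(1+1>=1)=1 G3=1(const) G4=G3=1 -> 11111
Fixed point reached at step 2: 11111

Answer: fixed 11111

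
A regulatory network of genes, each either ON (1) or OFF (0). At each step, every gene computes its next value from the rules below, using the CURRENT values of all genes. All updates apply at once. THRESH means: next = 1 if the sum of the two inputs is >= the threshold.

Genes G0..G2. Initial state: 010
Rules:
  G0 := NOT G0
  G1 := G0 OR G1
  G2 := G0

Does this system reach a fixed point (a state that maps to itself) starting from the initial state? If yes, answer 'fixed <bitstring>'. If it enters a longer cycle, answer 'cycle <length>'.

Step 0: 010
Step 1: G0=NOT G0=NOT 0=1 G1=G0|G1=0|1=1 G2=G0=0 -> 110
Step 2: G0=NOT G0=NOT 1=0 G1=G0|G1=1|1=1 G2=G0=1 -> 011
Step 3: G0=NOT G0=NOT 0=1 G1=G0|G1=0|1=1 G2=G0=0 -> 110
Cycle of length 2 starting at step 1 -> no fixed point

Answer: cycle 2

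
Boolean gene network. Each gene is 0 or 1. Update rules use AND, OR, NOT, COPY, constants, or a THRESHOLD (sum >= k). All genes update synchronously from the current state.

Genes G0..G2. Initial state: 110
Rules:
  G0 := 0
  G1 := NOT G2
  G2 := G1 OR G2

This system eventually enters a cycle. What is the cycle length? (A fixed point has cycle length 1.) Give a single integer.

Step 0: 110
Step 1: G0=0(const) G1=NOT G2=NOT 0=1 G2=G1|G2=1|0=1 -> 011
Step 2: G0=0(const) G1=NOT G2=NOT 1=0 G2=G1|G2=1|1=1 -> 001
Step 3: G0=0(const) G1=NOT G2=NOT 1=0 G2=G1|G2=0|1=1 -> 001
State from step 3 equals state from step 2 -> cycle length 1

Answer: 1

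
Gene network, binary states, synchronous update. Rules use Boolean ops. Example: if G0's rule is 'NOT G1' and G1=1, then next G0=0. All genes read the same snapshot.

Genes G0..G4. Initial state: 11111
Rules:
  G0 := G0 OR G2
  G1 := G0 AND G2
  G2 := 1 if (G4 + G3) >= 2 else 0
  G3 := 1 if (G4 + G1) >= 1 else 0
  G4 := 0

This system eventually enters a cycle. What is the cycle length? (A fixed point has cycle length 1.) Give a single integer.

Step 0: 11111
Step 1: G0=G0|G2=1|1=1 G1=G0&G2=1&1=1 G2=(1+1>=2)=1 G3=(1+1>=1)=1 G4=0(const) -> 11110
Step 2: G0=G0|G2=1|1=1 G1=G0&G2=1&1=1 G2=(0+1>=2)=0 G3=(0+1>=1)=1 G4=0(const) -> 11010
Step 3: G0=G0|G2=1|0=1 G1=G0&G2=1&0=0 G2=(0+1>=2)=0 G3=(0+1>=1)=1 G4=0(const) -> 10010
Step 4: G0=G0|G2=1|0=1 G1=G0&G2=1&0=0 G2=(0+1>=2)=0 G3=(0+0>=1)=0 G4=0(const) -> 10000
Step 5: G0=G0|G2=1|0=1 G1=G0&G2=1&0=0 G2=(0+0>=2)=0 G3=(0+0>=1)=0 G4=0(const) -> 10000
State from step 5 equals state from step 4 -> cycle length 1

Answer: 1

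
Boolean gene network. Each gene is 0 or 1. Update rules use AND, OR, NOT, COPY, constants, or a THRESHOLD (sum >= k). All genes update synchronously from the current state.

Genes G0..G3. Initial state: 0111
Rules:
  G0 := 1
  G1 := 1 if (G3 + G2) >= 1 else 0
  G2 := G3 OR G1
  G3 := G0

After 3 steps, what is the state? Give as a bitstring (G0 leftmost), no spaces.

Step 1: G0=1(const) G1=(1+1>=1)=1 G2=G3|G1=1|1=1 G3=G0=0 -> 1110
Step 2: G0=1(const) G1=(0+1>=1)=1 G2=G3|G1=0|1=1 G3=G0=1 -> 1111
Step 3: G0=1(const) G1=(1+1>=1)=1 G2=G3|G1=1|1=1 G3=G0=1 -> 1111

1111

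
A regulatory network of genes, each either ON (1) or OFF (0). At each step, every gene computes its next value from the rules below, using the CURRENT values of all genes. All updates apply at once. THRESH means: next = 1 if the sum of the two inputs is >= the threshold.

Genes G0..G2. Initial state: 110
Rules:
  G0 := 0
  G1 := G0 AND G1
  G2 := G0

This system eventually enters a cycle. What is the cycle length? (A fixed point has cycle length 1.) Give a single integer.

Step 0: 110
Step 1: G0=0(const) G1=G0&G1=1&1=1 G2=G0=1 -> 011
Step 2: G0=0(const) G1=G0&G1=0&1=0 G2=G0=0 -> 000
Step 3: G0=0(const) G1=G0&G1=0&0=0 G2=G0=0 -> 000
State from step 3 equals state from step 2 -> cycle length 1

Answer: 1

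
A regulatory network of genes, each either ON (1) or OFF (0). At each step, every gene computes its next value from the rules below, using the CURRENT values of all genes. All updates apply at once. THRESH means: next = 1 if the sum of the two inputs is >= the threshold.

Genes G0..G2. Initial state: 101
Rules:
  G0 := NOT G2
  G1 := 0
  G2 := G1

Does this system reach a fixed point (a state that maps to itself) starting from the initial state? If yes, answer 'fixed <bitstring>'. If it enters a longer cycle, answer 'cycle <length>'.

Step 0: 101
Step 1: G0=NOT G2=NOT 1=0 G1=0(const) G2=G1=0 -> 000
Step 2: G0=NOT G2=NOT 0=1 G1=0(const) G2=G1=0 -> 100
Step 3: G0=NOT G2=NOT 0=1 G1=0(const) G2=G1=0 -> 100
Fixed point reached at step 2: 100

Answer: fixed 100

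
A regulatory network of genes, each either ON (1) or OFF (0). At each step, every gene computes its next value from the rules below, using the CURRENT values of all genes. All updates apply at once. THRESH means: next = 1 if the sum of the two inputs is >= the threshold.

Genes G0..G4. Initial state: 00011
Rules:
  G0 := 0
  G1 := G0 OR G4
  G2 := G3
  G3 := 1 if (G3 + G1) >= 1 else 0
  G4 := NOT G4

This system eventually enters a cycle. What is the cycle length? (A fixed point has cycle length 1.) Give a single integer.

Answer: 2

Derivation:
Step 0: 00011
Step 1: G0=0(const) G1=G0|G4=0|1=1 G2=G3=1 G3=(1+0>=1)=1 G4=NOT G4=NOT 1=0 -> 01110
Step 2: G0=0(const) G1=G0|G4=0|0=0 G2=G3=1 G3=(1+1>=1)=1 G4=NOT G4=NOT 0=1 -> 00111
Step 3: G0=0(const) G1=G0|G4=0|1=1 G2=G3=1 G3=(1+0>=1)=1 G4=NOT G4=NOT 1=0 -> 01110
State from step 3 equals state from step 1 -> cycle length 2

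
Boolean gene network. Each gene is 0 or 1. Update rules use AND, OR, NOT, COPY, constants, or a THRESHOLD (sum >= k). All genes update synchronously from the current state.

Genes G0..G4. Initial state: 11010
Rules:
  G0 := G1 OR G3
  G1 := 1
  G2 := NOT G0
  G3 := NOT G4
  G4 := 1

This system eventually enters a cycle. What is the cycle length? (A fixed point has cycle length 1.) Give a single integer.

Answer: 1

Derivation:
Step 0: 11010
Step 1: G0=G1|G3=1|1=1 G1=1(const) G2=NOT G0=NOT 1=0 G3=NOT G4=NOT 0=1 G4=1(const) -> 11011
Step 2: G0=G1|G3=1|1=1 G1=1(const) G2=NOT G0=NOT 1=0 G3=NOT G4=NOT 1=0 G4=1(const) -> 11001
Step 3: G0=G1|G3=1|0=1 G1=1(const) G2=NOT G0=NOT 1=0 G3=NOT G4=NOT 1=0 G4=1(const) -> 11001
State from step 3 equals state from step 2 -> cycle length 1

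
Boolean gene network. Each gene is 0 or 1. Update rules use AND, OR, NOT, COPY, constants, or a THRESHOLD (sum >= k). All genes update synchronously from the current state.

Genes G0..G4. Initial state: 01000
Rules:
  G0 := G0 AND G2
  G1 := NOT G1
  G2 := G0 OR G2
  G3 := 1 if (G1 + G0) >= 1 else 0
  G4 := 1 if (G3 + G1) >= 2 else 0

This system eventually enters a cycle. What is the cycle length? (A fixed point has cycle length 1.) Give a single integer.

Step 0: 01000
Step 1: G0=G0&G2=0&0=0 G1=NOT G1=NOT 1=0 G2=G0|G2=0|0=0 G3=(1+0>=1)=1 G4=(0+1>=2)=0 -> 00010
Step 2: G0=G0&G2=0&0=0 G1=NOT G1=NOT 0=1 G2=G0|G2=0|0=0 G3=(0+0>=1)=0 G4=(1+0>=2)=0 -> 01000
State from step 2 equals state from step 0 -> cycle length 2

Answer: 2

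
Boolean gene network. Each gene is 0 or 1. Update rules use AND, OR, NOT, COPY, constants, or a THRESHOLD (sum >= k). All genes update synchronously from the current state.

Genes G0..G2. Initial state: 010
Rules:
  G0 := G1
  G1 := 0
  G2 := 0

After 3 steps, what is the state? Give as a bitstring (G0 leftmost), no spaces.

Step 1: G0=G1=1 G1=0(const) G2=0(const) -> 100
Step 2: G0=G1=0 G1=0(const) G2=0(const) -> 000
Step 3: G0=G1=0 G1=0(const) G2=0(const) -> 000

000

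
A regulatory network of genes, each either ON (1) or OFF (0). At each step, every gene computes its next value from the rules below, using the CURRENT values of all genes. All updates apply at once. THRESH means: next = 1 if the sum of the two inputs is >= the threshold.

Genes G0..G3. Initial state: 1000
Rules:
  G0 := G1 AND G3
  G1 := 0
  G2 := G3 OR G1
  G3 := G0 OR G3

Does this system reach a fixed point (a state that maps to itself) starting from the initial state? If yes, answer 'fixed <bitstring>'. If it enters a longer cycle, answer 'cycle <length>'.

Step 0: 1000
Step 1: G0=G1&G3=0&0=0 G1=0(const) G2=G3|G1=0|0=0 G3=G0|G3=1|0=1 -> 0001
Step 2: G0=G1&G3=0&1=0 G1=0(const) G2=G3|G1=1|0=1 G3=G0|G3=0|1=1 -> 0011
Step 3: G0=G1&G3=0&1=0 G1=0(const) G2=G3|G1=1|0=1 G3=G0|G3=0|1=1 -> 0011
Fixed point reached at step 2: 0011

Answer: fixed 0011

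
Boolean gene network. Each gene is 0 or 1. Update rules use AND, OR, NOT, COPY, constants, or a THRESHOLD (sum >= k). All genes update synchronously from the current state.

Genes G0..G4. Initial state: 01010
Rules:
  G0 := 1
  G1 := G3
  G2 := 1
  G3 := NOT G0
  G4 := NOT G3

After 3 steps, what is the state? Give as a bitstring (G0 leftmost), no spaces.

Step 1: G0=1(const) G1=G3=1 G2=1(const) G3=NOT G0=NOT 0=1 G4=NOT G3=NOT 1=0 -> 11110
Step 2: G0=1(const) G1=G3=1 G2=1(const) G3=NOT G0=NOT 1=0 G4=NOT G3=NOT 1=0 -> 11100
Step 3: G0=1(const) G1=G3=0 G2=1(const) G3=NOT G0=NOT 1=0 G4=NOT G3=NOT 0=1 -> 10101

10101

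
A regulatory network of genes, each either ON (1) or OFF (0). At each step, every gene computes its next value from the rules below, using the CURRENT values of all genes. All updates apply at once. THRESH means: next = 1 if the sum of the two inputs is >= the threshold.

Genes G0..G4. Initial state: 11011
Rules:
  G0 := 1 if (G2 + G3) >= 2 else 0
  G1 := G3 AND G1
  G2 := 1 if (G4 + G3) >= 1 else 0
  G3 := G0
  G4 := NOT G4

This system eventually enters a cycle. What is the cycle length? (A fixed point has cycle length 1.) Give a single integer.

Answer: 2

Derivation:
Step 0: 11011
Step 1: G0=(0+1>=2)=0 G1=G3&G1=1&1=1 G2=(1+1>=1)=1 G3=G0=1 G4=NOT G4=NOT 1=0 -> 01110
Step 2: G0=(1+1>=2)=1 G1=G3&G1=1&1=1 G2=(0+1>=1)=1 G3=G0=0 G4=NOT G4=NOT 0=1 -> 11101
Step 3: G0=(1+0>=2)=0 G1=G3&G1=0&1=0 G2=(1+0>=1)=1 G3=G0=1 G4=NOT G4=NOT 1=0 -> 00110
Step 4: G0=(1+1>=2)=1 G1=G3&G1=1&0=0 G2=(0+1>=1)=1 G3=G0=0 G4=NOT G4=NOT 0=1 -> 10101
Step 5: G0=(1+0>=2)=0 G1=G3&G1=0&0=0 G2=(1+0>=1)=1 G3=G0=1 G4=NOT G4=NOT 1=0 -> 00110
State from step 5 equals state from step 3 -> cycle length 2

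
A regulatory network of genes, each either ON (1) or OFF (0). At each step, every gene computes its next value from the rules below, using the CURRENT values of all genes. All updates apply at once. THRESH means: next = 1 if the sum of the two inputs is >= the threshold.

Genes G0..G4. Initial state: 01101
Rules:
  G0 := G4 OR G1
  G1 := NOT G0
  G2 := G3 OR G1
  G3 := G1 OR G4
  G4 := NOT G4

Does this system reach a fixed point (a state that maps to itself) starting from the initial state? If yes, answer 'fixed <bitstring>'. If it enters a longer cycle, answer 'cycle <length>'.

Answer: cycle 4

Derivation:
Step 0: 01101
Step 1: G0=G4|G1=1|1=1 G1=NOT G0=NOT 0=1 G2=G3|G1=0|1=1 G3=G1|G4=1|1=1 G4=NOT G4=NOT 1=0 -> 11110
Step 2: G0=G4|G1=0|1=1 G1=NOT G0=NOT 1=0 G2=G3|G1=1|1=1 G3=G1|G4=1|0=1 G4=NOT G4=NOT 0=1 -> 10111
Step 3: G0=G4|G1=1|0=1 G1=NOT G0=NOT 1=0 G2=G3|G1=1|0=1 G3=G1|G4=0|1=1 G4=NOT G4=NOT 1=0 -> 10110
Step 4: G0=G4|G1=0|0=0 G1=NOT G0=NOT 1=0 G2=G3|G1=1|0=1 G3=G1|G4=0|0=0 G4=NOT G4=NOT 0=1 -> 00101
Step 5: G0=G4|G1=1|0=1 G1=NOT G0=NOT 0=1 G2=G3|G1=0|0=0 G3=G1|G4=0|1=1 G4=NOT G4=NOT 1=0 -> 11010
Step 6: G0=G4|G1=0|1=1 G1=NOT G0=NOT 1=0 G2=G3|G1=1|1=1 G3=G1|G4=1|0=1 G4=NOT G4=NOT 0=1 -> 10111
Cycle of length 4 starting at step 2 -> no fixed point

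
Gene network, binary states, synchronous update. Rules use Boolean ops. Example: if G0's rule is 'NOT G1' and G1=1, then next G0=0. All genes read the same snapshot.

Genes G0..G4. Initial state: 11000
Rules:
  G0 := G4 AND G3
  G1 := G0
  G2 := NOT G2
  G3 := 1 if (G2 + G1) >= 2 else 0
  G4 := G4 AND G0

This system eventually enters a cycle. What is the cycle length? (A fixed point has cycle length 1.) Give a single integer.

Answer: 2

Derivation:
Step 0: 11000
Step 1: G0=G4&G3=0&0=0 G1=G0=1 G2=NOT G2=NOT 0=1 G3=(0+1>=2)=0 G4=G4&G0=0&1=0 -> 01100
Step 2: G0=G4&G3=0&0=0 G1=G0=0 G2=NOT G2=NOT 1=0 G3=(1+1>=2)=1 G4=G4&G0=0&0=0 -> 00010
Step 3: G0=G4&G3=0&1=0 G1=G0=0 G2=NOT G2=NOT 0=1 G3=(0+0>=2)=0 G4=G4&G0=0&0=0 -> 00100
Step 4: G0=G4&G3=0&0=0 G1=G0=0 G2=NOT G2=NOT 1=0 G3=(1+0>=2)=0 G4=G4&G0=0&0=0 -> 00000
Step 5: G0=G4&G3=0&0=0 G1=G0=0 G2=NOT G2=NOT 0=1 G3=(0+0>=2)=0 G4=G4&G0=0&0=0 -> 00100
State from step 5 equals state from step 3 -> cycle length 2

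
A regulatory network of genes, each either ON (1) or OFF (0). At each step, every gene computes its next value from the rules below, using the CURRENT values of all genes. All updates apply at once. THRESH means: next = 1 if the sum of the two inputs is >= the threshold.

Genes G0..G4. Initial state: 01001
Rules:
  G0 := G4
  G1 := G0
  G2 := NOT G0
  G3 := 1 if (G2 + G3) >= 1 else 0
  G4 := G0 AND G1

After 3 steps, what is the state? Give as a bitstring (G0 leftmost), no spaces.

Step 1: G0=G4=1 G1=G0=0 G2=NOT G0=NOT 0=1 G3=(0+0>=1)=0 G4=G0&G1=0&1=0 -> 10100
Step 2: G0=G4=0 G1=G0=1 G2=NOT G0=NOT 1=0 G3=(1+0>=1)=1 G4=G0&G1=1&0=0 -> 01010
Step 3: G0=G4=0 G1=G0=0 G2=NOT G0=NOT 0=1 G3=(0+1>=1)=1 G4=G0&G1=0&1=0 -> 00110

00110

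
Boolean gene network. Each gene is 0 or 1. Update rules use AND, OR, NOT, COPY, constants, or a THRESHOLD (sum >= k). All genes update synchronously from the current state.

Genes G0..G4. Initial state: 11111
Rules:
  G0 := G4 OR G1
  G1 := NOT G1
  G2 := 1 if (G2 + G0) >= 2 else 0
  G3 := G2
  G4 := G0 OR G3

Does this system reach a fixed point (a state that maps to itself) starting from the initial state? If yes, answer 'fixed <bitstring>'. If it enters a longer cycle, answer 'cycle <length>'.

Step 0: 11111
Step 1: G0=G4|G1=1|1=1 G1=NOT G1=NOT 1=0 G2=(1+1>=2)=1 G3=G2=1 G4=G0|G3=1|1=1 -> 10111
Step 2: G0=G4|G1=1|0=1 G1=NOT G1=NOT 0=1 G2=(1+1>=2)=1 G3=G2=1 G4=G0|G3=1|1=1 -> 11111
Cycle of length 2 starting at step 0 -> no fixed point

Answer: cycle 2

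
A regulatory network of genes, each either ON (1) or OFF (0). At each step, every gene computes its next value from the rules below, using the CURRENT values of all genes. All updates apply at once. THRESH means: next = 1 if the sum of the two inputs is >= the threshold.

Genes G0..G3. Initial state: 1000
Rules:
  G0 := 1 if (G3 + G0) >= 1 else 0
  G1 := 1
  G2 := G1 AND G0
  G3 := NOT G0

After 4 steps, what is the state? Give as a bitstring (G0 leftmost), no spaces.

Step 1: G0=(0+1>=1)=1 G1=1(const) G2=G1&G0=0&1=0 G3=NOT G0=NOT 1=0 -> 1100
Step 2: G0=(0+1>=1)=1 G1=1(const) G2=G1&G0=1&1=1 G3=NOT G0=NOT 1=0 -> 1110
Step 3: G0=(0+1>=1)=1 G1=1(const) G2=G1&G0=1&1=1 G3=NOT G0=NOT 1=0 -> 1110
Step 4: G0=(0+1>=1)=1 G1=1(const) G2=G1&G0=1&1=1 G3=NOT G0=NOT 1=0 -> 1110

1110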